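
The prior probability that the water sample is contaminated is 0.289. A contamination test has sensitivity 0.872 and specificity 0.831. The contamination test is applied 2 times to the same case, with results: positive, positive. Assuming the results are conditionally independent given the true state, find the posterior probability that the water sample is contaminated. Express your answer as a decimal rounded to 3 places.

Posterior P(H) ≈ 0.915

Let H be the event that the water sample is contaminated; start with P(H) = 0.289. P('positive'|H) = 0.872, P('positive'|¬H) = 0.169.
Update on result 1 ('positive'): P(H) ← 0.872·0.2890 / (0.872·0.2890 + 0.169·0.7110) = 0.25201/0.37217 = 0.6771.
Update on result 2 ('positive'): P(H) ← 0.872·0.6771 / (0.872·0.6771 + 0.169·0.3229) = 0.59046/0.64503 = 0.9154.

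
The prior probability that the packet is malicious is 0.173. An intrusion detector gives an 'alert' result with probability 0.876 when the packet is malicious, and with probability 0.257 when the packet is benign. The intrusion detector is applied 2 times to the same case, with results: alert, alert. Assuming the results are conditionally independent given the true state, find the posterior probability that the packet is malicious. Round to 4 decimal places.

Let H be the event that the packet is malicious; start with P(H) = 0.173. P('alert'|H) = 0.876, P('alert'|¬H) = 0.257.
Update on result 1 ('alert'): P(H) ← 0.876·0.1730 / (0.876·0.1730 + 0.257·0.8270) = 0.15155/0.36409 = 0.4162.
Update on result 2 ('alert'): P(H) ← 0.876·0.4162 / (0.876·0.4162 + 0.257·0.5838) = 0.36463/0.51465 = 0.7085.

Posterior P(H) ≈ 0.7085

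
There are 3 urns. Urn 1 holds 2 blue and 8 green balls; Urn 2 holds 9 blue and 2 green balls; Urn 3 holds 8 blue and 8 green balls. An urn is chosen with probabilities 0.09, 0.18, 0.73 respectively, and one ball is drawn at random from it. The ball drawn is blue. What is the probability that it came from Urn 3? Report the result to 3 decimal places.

Posterior probability ≈ 0.688

P(blue|Urn 1) = 0.2; P(blue|Urn 2) = 0.8182; P(blue|Urn 3) = 0.5.
Prior × likelihood for each source: 0.09·0.2=0.01800, 0.18·0.8182=0.1473, 0.73·0.5=0.3650. Summing gives P(blue) = 0.53027.
P(Urn 3 | blue) = 0.3650 / 0.53027 = 0.688.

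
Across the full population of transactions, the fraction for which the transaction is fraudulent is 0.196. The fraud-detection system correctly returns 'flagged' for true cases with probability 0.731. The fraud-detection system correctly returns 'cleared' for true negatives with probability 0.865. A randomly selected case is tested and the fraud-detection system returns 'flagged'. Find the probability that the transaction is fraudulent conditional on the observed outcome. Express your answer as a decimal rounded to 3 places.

P(H | E) ≈ 0.569

Let H be the event that the transaction is fraudulent. P(H) = 0.196, so P(¬H) = 0.804. With E the 'flagged' result, P(E|H) = 0.731 and P(E|¬H) = 0.135.
P(E) = 0.731·0.196 + 0.135·0.804 = 0.14328 + 0.10854 = 0.25182.
By Bayes' theorem, P(H|E) = 0.14328 / 0.25182 = 0.569.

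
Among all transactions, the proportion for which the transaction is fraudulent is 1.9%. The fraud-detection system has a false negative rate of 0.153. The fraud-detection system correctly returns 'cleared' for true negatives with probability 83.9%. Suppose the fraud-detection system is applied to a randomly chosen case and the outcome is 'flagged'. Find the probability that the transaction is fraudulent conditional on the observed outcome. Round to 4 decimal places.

Write H for 'the transaction is fraudulent'. Prior odds H:¬H = 0.019/0.981 = 0.019368. For the 'flagged' outcome, the likelihood ratio is 0.847/0.161 = 5.2609.
Posterior odds = 0.019368 × 5.2609 = 0.10189, so P(H|E) = 0.10189/(1+0.10189) = 0.0925.

P(H | E) ≈ 0.0925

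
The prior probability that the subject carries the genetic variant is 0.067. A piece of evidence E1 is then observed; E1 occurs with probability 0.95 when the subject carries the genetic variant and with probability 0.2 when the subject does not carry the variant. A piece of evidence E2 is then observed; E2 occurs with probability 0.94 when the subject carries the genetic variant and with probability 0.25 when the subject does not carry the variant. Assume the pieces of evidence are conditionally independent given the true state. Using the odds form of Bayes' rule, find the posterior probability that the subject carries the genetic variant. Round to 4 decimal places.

Prior odds = 0.067/(1−0.067) = 0.071811.
Likelihood ratio for E1 = 0.95/0.2 = 4.7500.
Likelihood ratio for E2 = 0.94/0.25 = 3.7600.
Posterior odds = prior odds × LR₁ × LR₂ = 1.2826.
Posterior probability = odds/(1+odds) = 1.2826/2.2826 = 0.5619.

Posterior probability ≈ 0.5619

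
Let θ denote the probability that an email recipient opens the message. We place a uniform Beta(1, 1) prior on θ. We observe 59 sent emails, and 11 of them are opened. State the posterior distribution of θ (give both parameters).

Posterior: Beta(12, 49)

The binomial likelihood is conjugate to the Beta prior: with 11 successes and 48 failures, the posterior is Beta(1+11, 1+48) = Beta(12, 49).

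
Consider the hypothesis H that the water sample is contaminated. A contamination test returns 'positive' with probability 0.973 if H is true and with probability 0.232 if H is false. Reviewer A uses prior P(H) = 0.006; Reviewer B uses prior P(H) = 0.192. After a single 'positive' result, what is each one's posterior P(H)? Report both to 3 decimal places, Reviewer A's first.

Reviewer A: 0.025; Reviewer B: 0.499

P('+'|H) = 0.973, P('+'|¬H) = 0.232.
Reviewer A: numerator 0.973·0.006 = 0.0058380; evidence = 0.0058380+0.232·0.994 = 0.23645; posterior = 0.025.
Reviewer B: numerator 0.973·0.192 = 0.18682; evidence = 0.18682+0.232·0.808 = 0.37427; posterior = 0.499.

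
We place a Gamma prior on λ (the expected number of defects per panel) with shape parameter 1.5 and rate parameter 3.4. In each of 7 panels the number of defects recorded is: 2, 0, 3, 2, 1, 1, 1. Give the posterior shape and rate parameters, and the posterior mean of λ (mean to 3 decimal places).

Posterior: Gamma(shape=11.5, rate=10.4); mean ≈ 1.106

Total count ∑xᵢ = 10 over n = 7 panels.
Gamma is conjugate to the Poisson likelihood: posterior is Gamma(shape = 1.5+10 = 11.5, rate = 3.4+7 = 10.4).
E[λ | data] = 11.5/10.4 = 1.106.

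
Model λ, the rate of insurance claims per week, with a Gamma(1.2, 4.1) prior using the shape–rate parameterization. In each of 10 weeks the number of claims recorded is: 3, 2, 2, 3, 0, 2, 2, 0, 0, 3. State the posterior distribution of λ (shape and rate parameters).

Posterior: Gamma(shape=18.2, rate=14.1)

The Poisson likelihood adds the total count to the shape and the number of exposure periods to the rate. Here ∑xᵢ = 17 and n = 10, so shape 1.2→18.2 and rate 4.1→14.1.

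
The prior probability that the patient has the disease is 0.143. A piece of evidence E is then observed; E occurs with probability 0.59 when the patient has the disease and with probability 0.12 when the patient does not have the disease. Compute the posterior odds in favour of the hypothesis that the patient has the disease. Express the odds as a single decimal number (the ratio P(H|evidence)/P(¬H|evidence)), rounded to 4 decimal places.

Posterior odds ≈ 0.8204

Prior odds = 0.143/(1−0.143) = 0.16686. In log-odds, ln(0.16686) = -1.7906.
Add log likelihood ratio: ln(4.9167) = 1.5926.
Posterior log-odds = -0.19796, so posterior odds = exp(-0.19796) = 0.82040.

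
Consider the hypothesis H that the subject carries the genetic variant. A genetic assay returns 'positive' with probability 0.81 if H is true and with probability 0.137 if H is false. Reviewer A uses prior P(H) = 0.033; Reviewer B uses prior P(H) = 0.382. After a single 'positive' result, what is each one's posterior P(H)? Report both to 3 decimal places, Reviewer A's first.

The likelihood ratio for a 'positive' result is 0.81/0.137 = 5.9124.
Reviewer A: prior odds 0.033/0.967 = 0.034126; posterior odds 0.20177; posterior probability 0.168.
Reviewer B: prior odds 0.382/0.618 = 0.61812; posterior odds 3.6546; posterior probability 0.785.

Reviewer A: 0.168; Reviewer B: 0.785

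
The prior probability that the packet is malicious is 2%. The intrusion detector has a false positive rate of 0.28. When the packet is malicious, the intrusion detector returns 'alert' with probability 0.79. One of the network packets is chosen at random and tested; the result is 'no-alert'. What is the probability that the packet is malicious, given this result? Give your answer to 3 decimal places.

Write H for 'the packet is malicious'. Prior odds H:¬H = 0.02/0.98 = 0.020408. For the 'no-alert' outcome, the likelihood ratio is 0.21/0.72 = 0.29167.
Posterior odds = 0.020408 × 0.29167 = 0.0059524, so P(H|E) = 0.0059524/(1+0.0059524) = 0.006.

P(H | E) ≈ 0.006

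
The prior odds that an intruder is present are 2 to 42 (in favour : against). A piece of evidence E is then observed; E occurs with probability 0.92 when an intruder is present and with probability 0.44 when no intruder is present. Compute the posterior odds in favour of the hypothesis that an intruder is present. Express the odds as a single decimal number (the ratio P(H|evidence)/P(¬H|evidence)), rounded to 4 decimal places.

Posterior odds ≈ 0.0996

Prior odds = 2/42 = 0.047619. In log-odds, ln(0.047619) = -3.0445.
Add log likelihood ratio: ln(2.0909) = 0.73760.
Posterior log-odds = -2.3069, so posterior odds = exp(-2.3069) = 0.099567.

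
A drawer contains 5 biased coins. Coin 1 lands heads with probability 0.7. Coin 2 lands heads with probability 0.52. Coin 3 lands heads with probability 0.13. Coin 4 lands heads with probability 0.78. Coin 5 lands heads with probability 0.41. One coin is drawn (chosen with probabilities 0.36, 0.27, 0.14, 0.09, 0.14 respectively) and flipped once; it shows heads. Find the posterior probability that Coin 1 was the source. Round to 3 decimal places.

Posterior probability ≈ 0.468

Tabulate prior·likelihood by source: [1] prior 0.36, lik 0.7, product 0.2520; [2] prior 0.27, lik 0.52, product 0.1404; [3] prior 0.14, lik 0.13, product 0.01820; [4] prior 0.09, lik 0.78, product 0.07020; [5] prior 0.14, lik 0.41, product 0.05740.
Normalizing constant = 0.53820; the posterior for Coin 1 is its product over the sum, 0.2520/0.53820 = 0.468.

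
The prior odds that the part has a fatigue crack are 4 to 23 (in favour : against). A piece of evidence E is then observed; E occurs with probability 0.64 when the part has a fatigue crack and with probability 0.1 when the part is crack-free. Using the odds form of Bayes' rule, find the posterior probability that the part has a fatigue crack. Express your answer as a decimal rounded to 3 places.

Prior odds = 4/23 = 0.17391.
Likelihood ratio for E = 0.64/0.1 = 6.4000.
Posterior odds = prior odds × LR = 1.1130.
Posterior probability = odds/(1+odds) = 1.1130/2.1130 = 0.527.

Posterior probability ≈ 0.527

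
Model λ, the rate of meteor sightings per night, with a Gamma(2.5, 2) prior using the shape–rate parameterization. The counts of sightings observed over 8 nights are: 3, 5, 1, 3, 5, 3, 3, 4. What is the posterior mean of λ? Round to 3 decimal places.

The Poisson likelihood adds the total count to the shape and the number of exposure periods to the rate. Here ∑xᵢ = 27 and n = 8, so shape 2.5→29.5 and rate 2→10.
E[λ | data] = 29.5/10 = 2.950.

Posterior mean ≈ 2.950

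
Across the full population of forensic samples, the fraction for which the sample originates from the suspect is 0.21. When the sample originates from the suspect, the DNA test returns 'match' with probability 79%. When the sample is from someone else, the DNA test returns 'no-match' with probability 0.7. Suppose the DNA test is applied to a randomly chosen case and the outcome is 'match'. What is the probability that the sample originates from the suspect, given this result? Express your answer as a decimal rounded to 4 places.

Let H be the event that the sample originates from the suspect. P(H) = 0.21, so P(¬H) = 0.79. With E the 'match' result, P(E|H) = 0.79 and P(E|¬H) = 0.3.
P(E) = 0.79·0.21 + 0.3·0.79 = 0.16590 + 0.23700 = 0.40290.
By Bayes' theorem, P(H|E) = 0.16590 / 0.40290 = 0.4118.

P(H | E) ≈ 0.4118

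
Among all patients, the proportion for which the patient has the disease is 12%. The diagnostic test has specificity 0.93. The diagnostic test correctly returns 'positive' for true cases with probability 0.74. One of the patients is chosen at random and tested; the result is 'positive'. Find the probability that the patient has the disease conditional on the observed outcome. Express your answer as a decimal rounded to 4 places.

P(H | E) ≈ 0.5904

Let H be the event that the patient has the disease. P(H) = 0.12, so P(¬H) = 0.88. With E the 'positive' result, P(E|H) = 0.74 and P(E|¬H) = 0.07.
P(E) = 0.74·0.12 + 0.07·0.88 = 0.088800 + 0.061600 = 0.15040.
By Bayes' theorem, P(H|E) = 0.088800 / 0.15040 = 0.5904.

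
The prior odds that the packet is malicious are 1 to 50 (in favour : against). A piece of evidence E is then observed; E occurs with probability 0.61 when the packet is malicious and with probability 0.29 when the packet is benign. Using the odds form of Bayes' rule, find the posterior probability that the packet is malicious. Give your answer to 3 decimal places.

Posterior probability ≈ 0.040

Prior odds = 1/50 = 0.020000. In log-odds, ln(0.020000) = -3.9120.
Add log likelihood ratio: ln(2.1034) = 0.74358.
Posterior log-odds = -3.1684, so posterior odds = exp(-3.1684) = 0.042069. Converting, P(H|E) = 0.042069/1.0421 = 0.040.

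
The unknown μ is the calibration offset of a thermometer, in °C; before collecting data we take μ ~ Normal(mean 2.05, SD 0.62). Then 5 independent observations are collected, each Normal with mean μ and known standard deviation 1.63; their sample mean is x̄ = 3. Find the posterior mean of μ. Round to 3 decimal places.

Posterior mean ≈ 2.449

With known σ, the Normal prior is conjugate. Weight on the data is w = (n/σ²)/(n/σ² + 1/τ₀²) = 1.88189/(1.88189+2.60146) = 0.41975.
Posterior mean = w·x̄ + (1−w)·μ₀ = 0.41975·3 + 0.58025·2.05 = 2.449.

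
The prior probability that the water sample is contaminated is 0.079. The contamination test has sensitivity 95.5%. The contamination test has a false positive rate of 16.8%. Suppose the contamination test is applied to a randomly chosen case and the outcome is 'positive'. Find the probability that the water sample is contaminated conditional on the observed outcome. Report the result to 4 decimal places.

Write H for 'the water sample is contaminated'. Prior odds H:¬H = 0.079/0.921 = 0.085776. For the 'positive' outcome, the likelihood ratio is 0.955/0.168 = 5.6845.
Posterior odds = 0.085776 × 5.6845 = 0.48760, so P(H|E) = 0.48760/(1+0.48760) = 0.3278.

P(H | E) ≈ 0.3278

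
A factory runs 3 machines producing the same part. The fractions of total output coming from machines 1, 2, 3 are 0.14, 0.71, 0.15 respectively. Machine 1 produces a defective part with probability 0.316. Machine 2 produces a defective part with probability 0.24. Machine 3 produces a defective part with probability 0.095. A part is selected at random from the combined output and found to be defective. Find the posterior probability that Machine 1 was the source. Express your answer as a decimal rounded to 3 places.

Posterior probability ≈ 0.193

P(defective|M1) = 0.316; P(defective|M2) = 0.24; P(defective|M3) = 0.095.
Prior × likelihood for each source: 0.14·0.316=0.04424, 0.71·0.24=0.1704, 0.15·0.095=0.01425. Summing gives P(defective) = 0.22889.
P(Machine 1 | defective) = 0.04424 / 0.22889 = 0.193.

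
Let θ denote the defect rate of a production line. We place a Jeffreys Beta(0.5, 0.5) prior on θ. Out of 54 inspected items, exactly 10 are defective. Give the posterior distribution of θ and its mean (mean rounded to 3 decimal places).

Posterior: Beta(10.5, 44.5); mean ≈ 0.191

Observing 10 successes and 44 failures updates Beta(0.5, 0.5) by adding the success and failure counts to the two shape parameters: α = 0.5+10 = 10.5, β = 0.5+44 = 44.5.
Posterior mean = α/(α+β) = 10.5/55 = 0.191.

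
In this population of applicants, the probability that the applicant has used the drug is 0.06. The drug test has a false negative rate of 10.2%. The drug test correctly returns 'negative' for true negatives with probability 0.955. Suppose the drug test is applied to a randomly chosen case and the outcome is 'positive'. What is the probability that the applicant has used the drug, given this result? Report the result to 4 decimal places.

P(H | E) ≈ 0.5602

Let H be the event that the applicant has used the drug. P(H) = 0.06, so P(¬H) = 0.94. With E the 'positive' result, P(E|H) = 0.898 and P(E|¬H) = 0.045.
P(E) = 0.898·0.06 + 0.045·0.94 = 0.053880 + 0.042300 = 0.096180.
By Bayes' theorem, P(H|E) = 0.053880 / 0.096180 = 0.5602.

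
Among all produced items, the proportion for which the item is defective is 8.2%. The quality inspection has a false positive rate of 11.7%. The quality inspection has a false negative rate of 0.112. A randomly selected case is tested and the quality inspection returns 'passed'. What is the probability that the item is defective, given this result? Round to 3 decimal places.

Write H for 'the item is defective'. Prior odds H:¬H = 0.082/0.918 = 0.089325. For the 'passed' outcome, the likelihood ratio is 0.112/0.883 = 0.12684.
Posterior odds = 0.089325 × 0.12684 = 0.011330, so P(H|E) = 0.011330/(1+0.011330) = 0.011.

P(H | E) ≈ 0.011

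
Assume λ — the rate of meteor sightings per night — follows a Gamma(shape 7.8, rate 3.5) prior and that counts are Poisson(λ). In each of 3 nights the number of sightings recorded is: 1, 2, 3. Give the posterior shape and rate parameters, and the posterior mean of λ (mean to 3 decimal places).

The Poisson likelihood adds the total count to the shape and the number of exposure periods to the rate. Here ∑xᵢ = 6 and n = 3, so shape 7.8→13.8 and rate 3.5→6.5.
E[λ | data] = 13.8/6.5 = 2.123.

Posterior: Gamma(shape=13.8, rate=6.5); mean ≈ 2.123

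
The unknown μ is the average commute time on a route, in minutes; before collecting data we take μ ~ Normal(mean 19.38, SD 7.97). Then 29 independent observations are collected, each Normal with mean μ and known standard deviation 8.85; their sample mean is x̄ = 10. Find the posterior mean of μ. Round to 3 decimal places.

Prior precision 1/τ₀² = 1/7.97² = 0.0157428; data precision n/σ² = 29/8.85² = 0.370264.
Posterior precision = 0.0157428 + 0.370264 = 0.386007.
Posterior mean = (0.0157428·19.38 + 0.370264·10) / 0.386007 = 10.383.

Posterior mean ≈ 10.383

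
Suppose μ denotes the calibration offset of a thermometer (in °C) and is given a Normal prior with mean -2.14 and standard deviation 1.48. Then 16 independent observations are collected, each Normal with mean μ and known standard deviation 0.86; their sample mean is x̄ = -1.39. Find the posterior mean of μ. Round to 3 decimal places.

Prior precision 1/τ₀² = 1/1.48² = 0.456538; data precision n/σ² = 16/0.86² = 21.6333.
Posterior precision = 0.456538 + 21.6333 = 22.0899.
Posterior mean = (0.456538·-2.14 + 21.6333·-1.39) / 22.0899 = -1.406.

Posterior mean ≈ -1.406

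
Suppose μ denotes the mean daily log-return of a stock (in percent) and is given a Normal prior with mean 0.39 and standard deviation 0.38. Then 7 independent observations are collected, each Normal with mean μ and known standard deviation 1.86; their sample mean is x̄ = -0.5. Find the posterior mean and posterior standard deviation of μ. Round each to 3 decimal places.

Posterior mean ≈ 0.189; posterior SD ≈ 0.334

With known σ, the Normal prior is conjugate. Weight on the data is w = (n/σ²)/(n/σ² + 1/τ₀²) = 2.02336/(2.02336+6.92521) = 0.22611.
Posterior mean = w·x̄ + (1−w)·μ₀ = 0.22611·-0.5 + 0.77389·0.39 = 0.189. Posterior variance = 1/(2.02336+6.92521) = 0.111750, so SD = 0.334.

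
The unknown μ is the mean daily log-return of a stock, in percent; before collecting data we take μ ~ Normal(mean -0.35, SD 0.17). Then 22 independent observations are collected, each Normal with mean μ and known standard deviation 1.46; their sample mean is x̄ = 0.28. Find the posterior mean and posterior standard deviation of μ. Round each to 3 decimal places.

Prior precision 1/τ₀² = 1/0.17² = 34.6021; data precision n/σ² = 22/1.46² = 10.3209.
Posterior precision = 34.6021 + 10.3209 = 44.9230, giving posterior SD = 1/√44.9230 = 0.149.
Posterior mean = (34.6021·-0.35 + 10.3209·0.28) / 44.9230 = -0.205.

Posterior mean ≈ -0.205; posterior SD ≈ 0.149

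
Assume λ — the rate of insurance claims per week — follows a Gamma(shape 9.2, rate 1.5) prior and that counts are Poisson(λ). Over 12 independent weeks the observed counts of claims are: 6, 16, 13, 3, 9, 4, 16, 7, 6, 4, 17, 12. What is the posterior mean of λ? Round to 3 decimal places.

Total count ∑xᵢ = 113 over n = 12 weeks.
Gamma is conjugate to the Poisson likelihood: posterior is Gamma(shape = 9.2+113 = 122.2, rate = 1.5+12 = 13.5).
E[λ | data] = 122.2/13.5 = 9.052.

Posterior mean ≈ 9.052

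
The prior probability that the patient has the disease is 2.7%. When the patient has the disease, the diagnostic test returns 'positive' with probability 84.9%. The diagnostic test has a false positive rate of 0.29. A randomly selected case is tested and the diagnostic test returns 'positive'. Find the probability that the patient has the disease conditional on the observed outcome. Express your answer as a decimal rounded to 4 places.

P(H | E) ≈ 0.0751

Write H for 'the patient has the disease'. Prior odds H:¬H = 0.027/0.973 = 0.027749. For the 'positive' outcome, the likelihood ratio is 0.849/0.29 = 2.9276.
Posterior odds = 0.027749 × 2.9276 = 0.081238, so P(H|E) = 0.081238/(1+0.081238) = 0.0751.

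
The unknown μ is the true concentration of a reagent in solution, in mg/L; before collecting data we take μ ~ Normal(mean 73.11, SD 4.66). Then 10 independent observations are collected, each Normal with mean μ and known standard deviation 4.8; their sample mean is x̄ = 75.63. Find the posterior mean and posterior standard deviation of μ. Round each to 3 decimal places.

With known σ, the Normal prior is conjugate. Weight on the data is w = (n/σ²)/(n/σ² + 1/τ₀²) = 0.434028/(0.434028+0.0460498) = 0.90408.
Posterior mean = w·x̄ + (1−w)·μ₀ = 0.90408·75.63 + 0.095922·73.11 = 75.388. Posterior variance = 1/(0.434028+0.0460498) = 2.08300, so SD = 1.443.

Posterior mean ≈ 75.388; posterior SD ≈ 1.443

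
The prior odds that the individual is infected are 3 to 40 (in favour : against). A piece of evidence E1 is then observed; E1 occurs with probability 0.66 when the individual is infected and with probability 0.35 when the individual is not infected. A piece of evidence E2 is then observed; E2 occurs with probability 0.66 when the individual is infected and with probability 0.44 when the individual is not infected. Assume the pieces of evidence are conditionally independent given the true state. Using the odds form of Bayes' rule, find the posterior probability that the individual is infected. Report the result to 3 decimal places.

Posterior probability ≈ 0.175

Prior odds = 3/40 = 0.075000.
Likelihood ratio for E1 = 0.66/0.35 = 1.8857.
Likelihood ratio for E2 = 0.66/0.44 = 1.5000.
Posterior odds = prior odds × LR₁ × LR₂ = 0.21214.
Posterior probability = odds/(1+odds) = 0.21214/1.2121 = 0.175.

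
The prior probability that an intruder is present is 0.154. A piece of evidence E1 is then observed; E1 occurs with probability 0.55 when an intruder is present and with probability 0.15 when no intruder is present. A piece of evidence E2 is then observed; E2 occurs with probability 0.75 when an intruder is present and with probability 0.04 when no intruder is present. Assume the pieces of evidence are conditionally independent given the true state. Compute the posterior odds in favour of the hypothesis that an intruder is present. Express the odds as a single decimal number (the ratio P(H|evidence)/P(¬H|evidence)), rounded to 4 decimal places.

Prior odds = 0.154/(1−0.154) = 0.18203.
Likelihood ratio for E1 = 0.55/0.15 = 3.6667.
Likelihood ratio for E2 = 0.75/0.04 = 18.750.
Posterior odds = prior odds × LR₁ × LR₂ = 12.515.

Posterior odds ≈ 12.5148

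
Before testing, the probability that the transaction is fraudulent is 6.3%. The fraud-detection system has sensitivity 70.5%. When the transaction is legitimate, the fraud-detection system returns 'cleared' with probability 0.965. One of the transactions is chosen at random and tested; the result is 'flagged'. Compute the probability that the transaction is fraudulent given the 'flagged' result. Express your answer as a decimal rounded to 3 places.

P(H | E) ≈ 0.575

Write H for 'the transaction is fraudulent'. Prior odds H:¬H = 0.063/0.937 = 0.067236. For the 'flagged' outcome, the likelihood ratio is 0.705/0.035 = 20.143.
Posterior odds = 0.067236 × 20.143 = 1.3543, so P(H|E) = 1.3543/(1+1.3543) = 0.575.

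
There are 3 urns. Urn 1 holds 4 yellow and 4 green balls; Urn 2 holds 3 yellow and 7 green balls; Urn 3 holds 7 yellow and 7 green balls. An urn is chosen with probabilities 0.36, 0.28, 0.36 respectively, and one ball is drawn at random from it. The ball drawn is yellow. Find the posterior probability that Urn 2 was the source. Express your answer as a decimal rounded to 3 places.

Tabulate prior·likelihood by source: [1] prior 0.36, lik 0.5, product 0.1800; [2] prior 0.28, lik 0.3, product 0.08400; [3] prior 0.36, lik 0.5, product 0.1800.
Normalizing constant = 0.44400; the posterior for Urn 2 is its product over the sum, 0.08400/0.44400 = 0.189.

Posterior probability ≈ 0.189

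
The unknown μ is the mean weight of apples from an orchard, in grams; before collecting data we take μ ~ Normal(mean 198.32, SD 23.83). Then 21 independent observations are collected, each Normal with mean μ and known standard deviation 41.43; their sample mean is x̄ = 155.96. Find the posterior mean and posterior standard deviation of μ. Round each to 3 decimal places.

Prior precision 1/τ₀² = 1/23.83² = 0.00176097; data precision n/σ² = 21/41.43² = 0.0122346.
Posterior precision = 0.00176097 + 0.0122346 = 0.0139956, giving posterior SD = 1/√0.0139956 = 8.453.
Posterior mean = (0.00176097·198.32 + 0.0122346·155.96) / 0.0139956 = 161.290.

Posterior mean ≈ 161.290; posterior SD ≈ 8.453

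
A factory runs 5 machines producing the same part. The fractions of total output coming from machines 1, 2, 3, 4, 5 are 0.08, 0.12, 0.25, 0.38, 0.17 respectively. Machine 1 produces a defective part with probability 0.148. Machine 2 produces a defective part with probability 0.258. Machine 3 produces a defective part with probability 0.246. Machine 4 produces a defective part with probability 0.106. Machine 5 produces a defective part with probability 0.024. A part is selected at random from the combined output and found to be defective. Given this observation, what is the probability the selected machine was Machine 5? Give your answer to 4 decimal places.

Posterior probability ≈ 0.0274

P(defective|M1) = 0.148; P(defective|M2) = 0.258; P(defective|M3) = 0.246; P(defective|M4) = 0.106; P(defective|M5) = 0.024.
Prior × likelihood for each source: 0.08·0.148=0.01184, 0.12·0.258=0.03096, 0.25·0.246=0.06150, 0.38·0.106=0.04028, 0.17·0.024=0.004080. Summing gives P(defective) = 0.14866.
P(Machine 5 | defective) = 0.004080 / 0.14866 = 0.0274.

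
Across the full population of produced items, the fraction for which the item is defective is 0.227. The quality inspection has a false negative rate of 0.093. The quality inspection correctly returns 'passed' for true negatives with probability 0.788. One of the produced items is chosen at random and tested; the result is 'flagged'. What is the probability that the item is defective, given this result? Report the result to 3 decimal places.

P(H | E) ≈ 0.557

Write H for 'the item is defective'. Prior odds H:¬H = 0.227/0.773 = 0.29366. For the 'flagged' outcome, the likelihood ratio is 0.907/0.212 = 4.2783.
Posterior odds = 0.29366 × 4.2783 = 1.2564, so P(H|E) = 1.2564/(1+1.2564) = 0.557.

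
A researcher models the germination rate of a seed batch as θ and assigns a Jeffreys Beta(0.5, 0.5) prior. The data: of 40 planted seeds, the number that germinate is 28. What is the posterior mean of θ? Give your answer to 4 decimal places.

The binomial likelihood is conjugate to the Beta prior: with 28 successes and 12 failures, the posterior is Beta(0.5+28, 0.5+12) = Beta(28.5, 12.5).
E[θ | data] = 28.5/(28.5+12.5) = 0.6951.

Posterior mean ≈ 0.6951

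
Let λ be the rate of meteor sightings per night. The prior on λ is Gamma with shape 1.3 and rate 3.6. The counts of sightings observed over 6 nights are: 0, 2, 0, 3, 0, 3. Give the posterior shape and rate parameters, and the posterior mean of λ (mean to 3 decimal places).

The Poisson likelihood adds the total count to the shape and the number of exposure periods to the rate. Here ∑xᵢ = 8 and n = 6, so shape 1.3→9.3 and rate 3.6→9.6.
Posterior mean = shape/rate = 9.3/9.6 = 0.969.

Posterior: Gamma(shape=9.3, rate=9.6); mean ≈ 0.969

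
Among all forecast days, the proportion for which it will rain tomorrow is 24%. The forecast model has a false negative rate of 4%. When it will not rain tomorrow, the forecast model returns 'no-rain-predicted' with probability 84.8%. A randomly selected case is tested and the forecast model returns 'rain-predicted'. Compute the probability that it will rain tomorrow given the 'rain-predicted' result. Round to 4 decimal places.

Write H for 'it will rain tomorrow'. Prior odds H:¬H = 0.24/0.76 = 0.31579. For the 'rain-predicted' outcome, the likelihood ratio is 0.96/0.152 = 6.3158.
Posterior odds = 0.31579 × 6.3158 = 1.9945, so P(H|E) = 1.9945/(1+1.9945) = 0.6660.

P(H | E) ≈ 0.6660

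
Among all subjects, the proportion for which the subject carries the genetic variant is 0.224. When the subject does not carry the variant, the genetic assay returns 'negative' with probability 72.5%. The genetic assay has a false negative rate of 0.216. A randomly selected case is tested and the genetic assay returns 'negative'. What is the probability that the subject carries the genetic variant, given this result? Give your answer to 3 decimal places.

P(H | E) ≈ 0.079

Write H for 'the subject carries the genetic variant'. Prior odds H:¬H = 0.224/0.776 = 0.28866. For the 'negative' outcome, the likelihood ratio is 0.216/0.725 = 0.29793.
Posterior odds = 0.28866 × 0.29793 = 0.086001, so P(H|E) = 0.086001/(1+0.086001) = 0.079.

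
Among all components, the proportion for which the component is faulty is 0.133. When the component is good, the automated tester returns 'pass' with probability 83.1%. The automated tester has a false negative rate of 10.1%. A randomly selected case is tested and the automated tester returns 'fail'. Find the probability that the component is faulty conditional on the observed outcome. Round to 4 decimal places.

Let H be the event that the component is faulty. P(H) = 0.133, so P(¬H) = 0.867. With E the 'fail' result, P(E|H) = 0.899 and P(E|¬H) = 0.169.
P(E) = 0.899·0.133 + 0.169·0.867 = 0.11957 + 0.14652 = 0.26609.
By Bayes' theorem, P(H|E) = 0.11957 / 0.26609 = 0.4493.

P(H | E) ≈ 0.4493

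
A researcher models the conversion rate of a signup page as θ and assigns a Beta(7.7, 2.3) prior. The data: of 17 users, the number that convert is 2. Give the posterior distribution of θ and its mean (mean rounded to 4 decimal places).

The binomial likelihood is conjugate to the Beta prior: with 2 successes and 15 failures, the posterior is Beta(7.7+2, 2.3+15) = Beta(9.7, 17.3).
E[θ | data] = 9.7/(9.7+17.3) = 0.3593.

Posterior: Beta(9.7, 17.3); mean ≈ 0.3593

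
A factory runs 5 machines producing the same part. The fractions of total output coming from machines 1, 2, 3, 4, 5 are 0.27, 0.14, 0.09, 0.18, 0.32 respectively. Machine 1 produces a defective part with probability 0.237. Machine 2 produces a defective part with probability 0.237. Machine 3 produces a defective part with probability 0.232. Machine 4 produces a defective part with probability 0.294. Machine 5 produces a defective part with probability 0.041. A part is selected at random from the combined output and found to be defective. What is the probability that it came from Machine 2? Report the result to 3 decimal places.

P(defective|M1) = 0.237; P(defective|M2) = 0.237; P(defective|M3) = 0.232; P(defective|M4) = 0.294; P(defective|M5) = 0.041.
Prior × likelihood for each source: 0.27·0.237=0.06399, 0.14·0.237=0.03318, 0.09·0.232=0.02088, 0.18·0.294=0.05292, 0.32·0.041=0.01312. Summing gives P(defective) = 0.18409.
P(Machine 2 | defective) = 0.03318 / 0.18409 = 0.180.

Posterior probability ≈ 0.180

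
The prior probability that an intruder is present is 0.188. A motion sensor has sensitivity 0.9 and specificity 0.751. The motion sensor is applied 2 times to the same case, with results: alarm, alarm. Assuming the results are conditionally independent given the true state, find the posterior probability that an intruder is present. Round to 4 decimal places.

With H the event that an intruder is present, the joint likelihood of the observed sequence is P(data|H) = 0.9·0.9 = 0.81000 and P(data|¬H) = 0.249·0.249 = 0.062001.
Bayes: P(H|data) = 0.188·0.81000 / (0.188·0.81000 + 0.812·0.062001) = 0.15228/0.20262 = 0.7515.

Posterior P(H) ≈ 0.7515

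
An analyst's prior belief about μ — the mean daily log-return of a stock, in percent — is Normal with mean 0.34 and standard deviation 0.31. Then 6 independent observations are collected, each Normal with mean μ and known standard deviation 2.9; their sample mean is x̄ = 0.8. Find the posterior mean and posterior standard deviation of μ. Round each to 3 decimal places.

Posterior mean ≈ 0.370; posterior SD ≈ 0.300

Prior precision 1/τ₀² = 1/0.31² = 10.4058; data precision n/σ² = 6/2.9² = 0.713436.
Posterior precision = 10.4058 + 0.713436 = 11.1193, giving posterior SD = 1/√11.1193 = 0.300.
Posterior mean = (10.4058·0.34 + 0.713436·0.8) / 11.1193 = 0.370.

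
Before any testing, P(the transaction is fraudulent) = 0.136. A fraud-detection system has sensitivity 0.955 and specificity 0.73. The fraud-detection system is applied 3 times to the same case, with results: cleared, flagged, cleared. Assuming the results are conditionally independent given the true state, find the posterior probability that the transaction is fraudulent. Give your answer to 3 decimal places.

Let H be the event that the transaction is fraudulent; start with P(H) = 0.136. P('flagged'|H) = 0.955, P('flagged'|¬H) = 0.27.
Update on result 1 ('cleared'): P(H) ← 0.045·0.1360 / (0.045·0.1360 + 0.73·0.8640) = 0.0061200/0.63684 = 0.0096.
Update on result 2 ('flagged'): P(H) ← 0.955·0.0096 / (0.955·0.0096 + 0.27·0.9904) = 0.0091775/0.27658 = 0.0332.
Update on result 3 ('cleared'): P(H) ← 0.045·0.0332 / (0.045·0.0332 + 0.73·0.9668) = 0.0014932/0.70727 = 0.0021.

Posterior P(H) ≈ 0.002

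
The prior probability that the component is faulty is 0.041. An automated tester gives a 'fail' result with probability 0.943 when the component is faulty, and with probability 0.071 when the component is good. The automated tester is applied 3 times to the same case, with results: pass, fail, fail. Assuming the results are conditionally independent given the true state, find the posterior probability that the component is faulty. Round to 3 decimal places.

Posterior P(H) ≈ 0.316

Let H be the event that the component is faulty; start with P(H) = 0.041. P('fail'|H) = 0.943, P('fail'|¬H) = 0.071.
Update on result 1 ('pass'): P(H) ← 0.057·0.0410 / (0.057·0.0410 + 0.929·0.9590) = 0.0023370/0.89325 = 0.0026.
Update on result 2 ('fail'): P(H) ← 0.943·0.0026 / (0.943·0.0026 + 0.071·0.9974) = 0.0024672/0.073281 = 0.0337.
Update on result 3 ('fail'): P(H) ← 0.943·0.0337 / (0.943·0.0337 + 0.071·0.9663) = 0.031748/0.10036 = 0.3163.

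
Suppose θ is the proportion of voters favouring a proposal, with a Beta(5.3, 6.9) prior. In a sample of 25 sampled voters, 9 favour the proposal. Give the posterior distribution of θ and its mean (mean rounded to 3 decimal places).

Observing 9 successes and 16 failures updates Beta(5.3, 6.9) by adding the success and failure counts to the two shape parameters: α = 5.3+9 = 14.3, β = 6.9+16 = 22.9.
Posterior mean = α/(α+β) = 14.3/37.2 = 0.384.

Posterior: Beta(14.3, 22.9); mean ≈ 0.384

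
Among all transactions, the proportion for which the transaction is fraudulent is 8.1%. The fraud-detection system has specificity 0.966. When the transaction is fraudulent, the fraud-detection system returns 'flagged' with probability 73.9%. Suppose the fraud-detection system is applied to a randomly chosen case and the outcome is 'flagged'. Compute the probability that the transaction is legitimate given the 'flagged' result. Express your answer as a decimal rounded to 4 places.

P(¬H | E) ≈ 0.3430

Let H be the event that the transaction is fraudulent. P(H) = 0.081, so P(¬H) = 0.919. With E the 'flagged' result, P(E|H) = 0.739 and P(E|¬H) = 0.034.
P(E) = 0.739·0.081 + 0.034·0.919 = 0.059859 + 0.031246 = 0.091105.
By Bayes' theorem, P(H|E) = 0.059859 / 0.091105 = 0.6570. Hence P(¬H|E) = 1 − 0.6570 = 0.3430.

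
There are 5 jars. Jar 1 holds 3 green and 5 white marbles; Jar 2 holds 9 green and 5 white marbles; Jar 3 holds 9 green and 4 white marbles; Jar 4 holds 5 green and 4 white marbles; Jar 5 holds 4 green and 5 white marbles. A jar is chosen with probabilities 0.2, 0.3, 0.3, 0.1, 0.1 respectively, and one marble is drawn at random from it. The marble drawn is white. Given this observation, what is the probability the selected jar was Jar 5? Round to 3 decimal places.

Tabulate prior·likelihood by source: [1] prior 0.2, lik 0.625, product 0.1250; [2] prior 0.3, lik 0.3571, product 0.1071; [3] prior 0.3, lik 0.3077, product 0.09231; [4] prior 0.1, lik 0.4444, product 0.04444; [5] prior 0.1, lik 0.5556, product 0.05556.
Normalizing constant = 0.42445; the posterior for Jar 5 is its product over the sum, 0.05556/0.42445 = 0.131.

Posterior probability ≈ 0.131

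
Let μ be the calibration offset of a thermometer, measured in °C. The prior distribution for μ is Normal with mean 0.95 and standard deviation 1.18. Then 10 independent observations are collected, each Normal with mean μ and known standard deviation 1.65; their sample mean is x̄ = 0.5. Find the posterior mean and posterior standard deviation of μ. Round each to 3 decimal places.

With known σ, the Normal prior is conjugate. Weight on the data is w = (n/σ²)/(n/σ² + 1/τ₀²) = 3.67309/(3.67309+0.718184) = 0.83645.
Posterior mean = w·x̄ + (1−w)·μ₀ = 0.83645·0.5 + 0.16355·0.95 = 0.574. Posterior variance = 1/(3.67309+0.718184) = 0.227724, so SD = 0.477.

Posterior mean ≈ 0.574; posterior SD ≈ 0.477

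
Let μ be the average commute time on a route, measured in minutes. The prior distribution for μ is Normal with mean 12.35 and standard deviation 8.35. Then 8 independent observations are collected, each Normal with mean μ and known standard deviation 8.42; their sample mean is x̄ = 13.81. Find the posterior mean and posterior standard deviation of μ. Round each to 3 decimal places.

Posterior mean ≈ 13.645; posterior SD ≈ 2.804

Prior precision 1/τ₀² = 1/8.35² = 0.0143426; data precision n/σ² = 8/8.42² = 0.112841.
Posterior precision = 0.0143426 + 0.112841 = 0.127183, giving posterior SD = 1/√0.127183 = 2.804.
Posterior mean = (0.0143426·12.35 + 0.112841·13.81) / 0.127183 = 13.645.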